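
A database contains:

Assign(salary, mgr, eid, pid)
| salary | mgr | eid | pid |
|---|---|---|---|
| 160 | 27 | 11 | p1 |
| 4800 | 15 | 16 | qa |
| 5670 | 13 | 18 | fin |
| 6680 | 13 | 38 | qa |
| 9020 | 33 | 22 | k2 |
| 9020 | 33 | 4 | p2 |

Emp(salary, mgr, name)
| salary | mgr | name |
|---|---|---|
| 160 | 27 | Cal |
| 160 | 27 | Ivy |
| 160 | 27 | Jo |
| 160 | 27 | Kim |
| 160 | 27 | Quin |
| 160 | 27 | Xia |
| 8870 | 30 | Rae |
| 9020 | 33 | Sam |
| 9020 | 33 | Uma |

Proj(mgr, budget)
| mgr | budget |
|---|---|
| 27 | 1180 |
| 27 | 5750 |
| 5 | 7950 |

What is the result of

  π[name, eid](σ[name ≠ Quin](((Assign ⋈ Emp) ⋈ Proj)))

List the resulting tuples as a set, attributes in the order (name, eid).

{(Cal, 11), (Ivy, 11), (Jo, 11), (Kim, 11), (Xia, 11)}

Joining Assign and Emp on salary, mgr yields {(160, 27, 11, p1, Cal), (160, 27, 11, p1, Ivy), (160, 27, 11, p1, Jo), (160, 27, 11, p1, Kim), (160, 27, 11, p1, Quin), (160, 27, 11, p1, Xia), (9020, 33, 22, k2, Sam), (9020, 33, 22, k2, Uma), (9020, 33, 4, p2, Sam), (9020, 33, 4, p2, Uma)}.
Joining (Assign ⋈ Emp) and Proj on mgr yields {(160, 27, 11, p1, Cal, 1180), (160, 27, 11, p1, Cal, 5750), (160, 27, 11, p1, Ivy, 1180), (160, 27, 11, p1, Ivy, 5750), (160, 27, 11, p1, Jo, 1180), (160, 27, 11, p1, Jo, 5750), (160, 27, 11, p1, Kim, 1180), (160, 27, 11, p1, Kim, 5750), (160, 27, 11, p1, Quin, 1180), (160, 27, 11, p1, Quin, 5750), (160, 27, 11, p1, Xia, 1180), (160, 27, 11, p1, Xia, 5750)}.
σ[name ≠ Quin]: keep tuples satisfying name ≠ Quin → {(160, 27, 11, p1, Cal, 1180), (160, 27, 11, p1, Cal, 5750), (160, 27, 11, p1, Ivy, 1180), (160, 27, 11, p1, Ivy, 5750), (160, 27, 11, p1, Jo, 1180), (160, 27, 11, p1, Jo, 5750), (160, 27, 11, p1, Kim, 1180), (160, 27, 11, p1, Kim, 5750), (160, 27, 11, p1, Xia, 1180), (160, 27, 11, p1, Xia, 5750)}
Keep only column(s) name, eid (5 duplicate(s) eliminated): {(Cal, 11), (Ivy, 11), (Jo, 11), (Kim, 11), (Xia, 11)}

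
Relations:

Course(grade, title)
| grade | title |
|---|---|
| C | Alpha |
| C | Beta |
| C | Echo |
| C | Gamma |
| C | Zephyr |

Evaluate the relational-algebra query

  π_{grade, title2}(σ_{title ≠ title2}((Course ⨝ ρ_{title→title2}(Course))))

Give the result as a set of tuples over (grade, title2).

{(C, Alpha), (C, Beta), (C, Echo), (C, Gamma), (C, Zephyr)}

ρ[title→title2]: schema becomes (grade, title2); tuples unchanged.
Course ⋈ ρ_{title→title2}(Course) (natural join on grade): {(C, Alpha, Alpha), (C, Alpha, Beta), (C, Alpha, Echo), (C, Alpha, Gamma), (C, Alpha, Zephyr), (C, Beta, Alpha), (C, Beta, Beta), (C, Beta, Echo), (C, Beta, Gamma), (C, Beta, Zephyr), (C, Echo, Alpha), (C, Echo, Beta), (C, Echo, Echo), (C, Echo, Gamma), (C, Echo, Zephyr), (C, Gamma, Alpha), (C, Gamma, Beta), (C, Gamma, Echo), (C, Gamma, Gamma), (C, Gamma, Zephyr), (C, Zephyr, Alpha), (C, Zephyr, Beta), (C, Zephyr, Echo), (C, Zephyr, Gamma), (C, Zephyr, Zephyr)}
Apply σ_{title ≠ title2}; surviving tuples: {(C, Alpha, Beta), (C, Alpha, Echo), (C, Alpha, Gamma), (C, Alpha, Zephyr), (C, Beta, Alpha), (C, Beta, Echo), (C, Beta, Gamma), (C, Beta, Zephyr), (C, Echo, Alpha), (C, Echo, Beta), (C, Echo, Gamma), (C, Echo, Zephyr), (C, Gamma, Alpha), (C, Gamma, Beta), (C, Gamma, Echo), (C, Gamma, Zephyr), (C, Zephyr, Alpha), (C, Zephyr, Beta), (C, Zephyr, Echo), (C, Zephyr, Gamma)}
Projecting to grade, title2 (15 duplicate(s) eliminated): {(C, Alpha), (C, Beta), (C, Echo), (C, Gamma), (C, Zephyr)}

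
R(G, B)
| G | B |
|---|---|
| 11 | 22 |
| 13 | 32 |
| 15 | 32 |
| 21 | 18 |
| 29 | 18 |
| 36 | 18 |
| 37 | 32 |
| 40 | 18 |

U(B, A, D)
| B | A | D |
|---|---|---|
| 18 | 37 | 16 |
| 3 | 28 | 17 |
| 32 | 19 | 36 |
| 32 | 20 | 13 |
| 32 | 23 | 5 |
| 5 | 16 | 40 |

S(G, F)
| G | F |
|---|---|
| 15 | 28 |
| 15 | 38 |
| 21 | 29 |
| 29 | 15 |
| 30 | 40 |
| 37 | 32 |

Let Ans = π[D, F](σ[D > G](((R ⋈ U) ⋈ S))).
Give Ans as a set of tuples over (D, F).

{(36, 28), (36, 38)}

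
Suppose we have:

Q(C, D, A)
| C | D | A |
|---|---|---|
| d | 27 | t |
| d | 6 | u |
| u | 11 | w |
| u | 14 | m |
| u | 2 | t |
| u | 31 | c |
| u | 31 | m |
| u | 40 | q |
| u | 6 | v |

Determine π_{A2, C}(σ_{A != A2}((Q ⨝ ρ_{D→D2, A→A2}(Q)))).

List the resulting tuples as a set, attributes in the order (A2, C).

ρ[D→D2, A→A2]: schema becomes (C, D2, A2); tuples unchanged.
Q ⋈ ρ_{D→D2, A→A2}(Q) (natural join on C): {(d, 27, t, 27, t), (d, 27, t, 6, u), (d, 6, u, 27, t), (d, 6, u, 6, u), (u, 11, w, 11, w), (u, 11, w, 14, m), (u, 11, w, 2, t), (u, 11, w, 31, c), (u, 11, w, 31, m), (u, 11, w, 40, q), (u, 11, w, 6, v), (u, 14, m, 11, w), (u, 14, m, 14, m), (u, 14, m, 2, t), (u, 14, m, 31, c), (u, 14, m, 31, m), (u, 14, m, 40, q), (u, 14, m, 6, v), (u, 2, t, 11, w), (u, 2, t, 14, m), (u, 2, t, 2, t), (u, 2, t, 31, c), (u, 2, t, 31, m), (u, 2, t, 40, q), (u, 2, t, 6, v), (u, 31, c, 11, w), (u, 31, c, 14, m), (u, 31, c, 2, t), (u, 31, c, 31, c), (u, 31, c, 31, m), (u, 31, c, 40, q), (u, 31, c, 6, v), (u, 31, m, 11, w), (u, 31, m, 14, m), (u, 31, m, 2, t), (u, 31, m, 31, c), (u, 31, m, 31, m), (u, 31, m, 40, q), (u, 31, m, 6, v), (u, 40, q, 11, w), (u, 40, q, 14, m), (u, 40, q, 2, t), (u, 40, q, 31, c), (u, 40, q, 31, m), (u, 40, q, 40, q), (u, 40, q, 6, v), (u, 6, v, 11, w), (u, 6, v, 14, m), (u, 6, v, 2, t), (u, 6, v, 31, c), (u, 6, v, 31, m), (u, 6, v, 40, q), (u, 6, v, 6, v)}
Selection A != A2: {(d, 27, t, 6, u), (d, 6, u, 27, t), (u, 11, w, 14, m), (u, 11, w, 2, t), (u, 11, w, 31, c), (u, 11, w, 31, m), (u, 11, w, 40, q), (u, 11, w, 6, v), (u, 14, m, 11, w), (u, 14, m, 2, t), (u, 14, m, 31, c), (u, 14, m, 40, q), (u, 14, m, 6, v), (u, 2, t, 11, w), (u, 2, t, 14, m), (u, 2, t, 31, c), (u, 2, t, 31, m), (u, 2, t, 40, q), (u, 2, t, 6, v), (u, 31, c, 11, w), (u, 31, c, 14, m), (u, 31, c, 2, t), (u, 31, c, 31, m), (u, 31, c, 40, q), (u, 31, c, 6, v), (u, 31, m, 11, w), (u, 31, m, 2, t), (u, 31, m, 31, c), (u, 31, m, 40, q), (u, 31, m, 6, v), (u, 40, q, 11, w), (u, 40, q, 14, m), (u, 40, q, 2, t), (u, 40, q, 31, c), (u, 40, q, 31, m), (u, 40, q, 6, v), (u, 6, v, 11, w), (u, 6, v, 14, m), (u, 6, v, 2, t), (u, 6, v, 31, c), (u, 6, v, 31, m), (u, 6, v, 40, q)}
π_{A2, C} gives {(c, u), (m, u), (q, u), (t, d), (t, u), (u, d), (v, u), (w, u)} (34 duplicate(s) eliminated).

{(c, u), (m, u), (q, u), (t, d), (t, u), (u, d), (v, u), (w, u)}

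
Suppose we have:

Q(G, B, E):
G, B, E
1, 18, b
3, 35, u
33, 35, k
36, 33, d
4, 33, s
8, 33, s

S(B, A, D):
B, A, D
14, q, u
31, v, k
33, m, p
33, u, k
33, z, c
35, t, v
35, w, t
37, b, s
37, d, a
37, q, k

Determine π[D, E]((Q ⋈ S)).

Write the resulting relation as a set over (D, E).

{(c, d), (c, s), (k, d), (k, s), (p, d), (p, s), (t, k), (t, u), (v, k), (v, u)}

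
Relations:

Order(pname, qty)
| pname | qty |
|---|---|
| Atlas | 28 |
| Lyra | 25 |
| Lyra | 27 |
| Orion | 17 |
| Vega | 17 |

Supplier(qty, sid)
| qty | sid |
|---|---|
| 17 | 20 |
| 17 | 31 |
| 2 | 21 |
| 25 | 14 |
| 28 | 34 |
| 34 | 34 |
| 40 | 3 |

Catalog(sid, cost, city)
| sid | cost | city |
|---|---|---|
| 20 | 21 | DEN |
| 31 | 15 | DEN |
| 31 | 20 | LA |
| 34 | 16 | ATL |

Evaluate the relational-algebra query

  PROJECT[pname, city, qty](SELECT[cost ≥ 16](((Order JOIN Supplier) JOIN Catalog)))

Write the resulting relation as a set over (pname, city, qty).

Order ⋈ Supplier (natural join on qty): {(Atlas, 28, 34), (Lyra, 25, 14), (Orion, 17, 20), (Orion, 17, 31), (Vega, 17, 20), (Vega, 17, 31)}
(Order JOIN Supplier) ⋈ Catalog (natural join on sid): {(Atlas, 28, 34, 16, ATL), (Orion, 17, 20, 21, DEN), (Orion, 17, 31, 15, DEN), (Orion, 17, 31, 20, LA), (Vega, 17, 20, 21, DEN), (Vega, 17, 31, 15, DEN), (Vega, 17, 31, 20, LA)}
Apply σ_{cost ≥ 16}; surviving tuples: {(Atlas, 28, 34, 16, ATL), (Orion, 17, 20, 21, DEN), (Orion, 17, 31, 20, LA), (Vega, 17, 20, 21, DEN), (Vega, 17, 31, 20, LA)}
Keep only column(s) pname, city, qty: {(Atlas, ATL, 28), (Orion, DEN, 17), (Orion, LA, 17), (Vega, DEN, 17), (Vega, LA, 17)}

{(Atlas, ATL, 28), (Orion, DEN, 17), (Orion, LA, 17), (Vega, DEN, 17), (Vega, LA, 17)}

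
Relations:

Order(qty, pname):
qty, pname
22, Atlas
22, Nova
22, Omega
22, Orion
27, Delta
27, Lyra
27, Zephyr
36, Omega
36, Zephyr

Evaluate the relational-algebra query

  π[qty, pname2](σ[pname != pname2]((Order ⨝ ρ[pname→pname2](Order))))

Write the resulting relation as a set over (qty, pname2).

{(22, Atlas), (22, Nova), (22, Omega), (22, Orion), (27, Delta), (27, Lyra), (27, Zephyr), (36, Omega), (36, Zephyr)}

ρ[pname→pname2]: schema becomes (qty, pname2); tuples unchanged.
Joining Order and ρ[pname→pname2](Order) on qty yields {(22, Atlas, Atlas), (22, Atlas, Nova), (22, Atlas, Omega), (22, Atlas, Orion), (22, Nova, Atlas), (22, Nova, Nova), (22, Nova, Omega), (22, Nova, Orion), (22, Omega, Atlas), (22, Omega, Nova), (22, Omega, Omega), (22, Omega, Orion), (22, Orion, Atlas), (22, Orion, Nova), (22, Orion, Omega), (22, Orion, Orion), (27, Delta, Delta), (27, Delta, Lyra), (27, Delta, Zephyr), (27, Lyra, Delta), (27, Lyra, Lyra), (27, Lyra, Zephyr), (27, Zephyr, Delta), (27, Zephyr, Lyra), (27, Zephyr, Zephyr), (36, Omega, Omega), (36, Omega, Zephyr), (36, Zephyr, Omega), (36, Zephyr, Zephyr)}.
σ[pname != pname2]: keep tuples satisfying pname != pname2 → {(22, Atlas, Nova), (22, Atlas, Omega), (22, Atlas, Orion), (22, Nova, Atlas), (22, Nova, Omega), (22, Nova, Orion), (22, Omega, Atlas), (22, Omega, Nova), (22, Omega, Orion), (22, Orion, Atlas), (22, Orion, Nova), (22, Orion, Omega), (27, Delta, Lyra), (27, Delta, Zephyr), (27, Lyra, Delta), (27, Lyra, Zephyr), (27, Zephyr, Delta), (27, Zephyr, Lyra), (36, Omega, Zephyr), (36, Zephyr, Omega)}
Keep only column(s) qty, pname2 (11 duplicate(s) eliminated): {(22, Atlas), (22, Nova), (22, Omega), (22, Orion), (27, Delta), (27, Lyra), (27, Zephyr), (36, Omega), (36, Zephyr)}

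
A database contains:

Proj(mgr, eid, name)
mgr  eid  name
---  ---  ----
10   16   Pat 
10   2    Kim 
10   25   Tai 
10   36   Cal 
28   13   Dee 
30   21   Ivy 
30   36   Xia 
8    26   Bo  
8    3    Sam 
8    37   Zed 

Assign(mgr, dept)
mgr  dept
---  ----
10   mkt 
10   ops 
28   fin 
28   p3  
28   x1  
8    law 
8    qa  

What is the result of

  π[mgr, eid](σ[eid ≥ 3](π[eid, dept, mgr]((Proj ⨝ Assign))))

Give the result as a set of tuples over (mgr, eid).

{(10, 16), (10, 25), (10, 36), (28, 13), (8, 26), (8, 3), (8, 37)}

Joining Proj and Assign on mgr yields {(10, 16, Pat, mkt), (10, 16, Pat, ops), (10, 2, Kim, mkt), (10, 2, Kim, ops), (10, 25, Tai, mkt), (10, 25, Tai, ops), (10, 36, Cal, mkt), (10, 36, Cal, ops), (28, 13, Dee, fin), (28, 13, Dee, p3), (28, 13, Dee, x1), (8, 26, Bo, law), (8, 26, Bo, qa), (8, 3, Sam, law), (8, 3, Sam, qa), (8, 37, Zed, law), (8, 37, Zed, qa)}.
Keep only column(s) eid, dept, mgr: {(13, fin, 28), (13, p3, 28), (13, x1, 28), (16, mkt, 10), (16, ops, 10), (2, mkt, 10), (2, ops, 10), (25, mkt, 10), (25, ops, 10), (26, law, 8), (26, qa, 8), (3, law, 8), (3, qa, 8), (36, mkt, 10), (36, ops, 10), (37, law, 8), (37, qa, 8)}
σ[eid ≥ 3]: keep tuples satisfying eid ≥ 3 → {(13, fin, 28), (13, p3, 28), (13, x1, 28), (16, mkt, 10), (16, ops, 10), (25, mkt, 10), (25, ops, 10), (26, law, 8), (26, qa, 8), (3, law, 8), (3, qa, 8), (36, mkt, 10), (36, ops, 10), (37, law, 8), (37, qa, 8)}
Keep only column(s) mgr, eid (8 duplicate(s) eliminated): {(10, 16), (10, 25), (10, 36), (28, 13), (8, 26), (8, 3), (8, 37)}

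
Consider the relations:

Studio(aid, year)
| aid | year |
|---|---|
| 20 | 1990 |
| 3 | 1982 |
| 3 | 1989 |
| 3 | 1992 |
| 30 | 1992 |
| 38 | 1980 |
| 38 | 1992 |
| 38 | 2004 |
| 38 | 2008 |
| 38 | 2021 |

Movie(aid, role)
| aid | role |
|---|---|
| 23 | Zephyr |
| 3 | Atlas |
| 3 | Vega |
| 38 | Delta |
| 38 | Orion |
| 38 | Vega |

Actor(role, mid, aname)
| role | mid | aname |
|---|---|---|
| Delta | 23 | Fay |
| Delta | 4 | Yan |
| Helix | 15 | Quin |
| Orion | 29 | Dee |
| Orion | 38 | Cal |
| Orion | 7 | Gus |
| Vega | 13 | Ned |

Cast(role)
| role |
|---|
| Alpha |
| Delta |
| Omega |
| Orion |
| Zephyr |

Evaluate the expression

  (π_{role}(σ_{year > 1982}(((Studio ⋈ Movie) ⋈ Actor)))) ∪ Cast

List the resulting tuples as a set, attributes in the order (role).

Studio ⋈ Movie (natural join on aid): {(3, 1982, Atlas), (3, 1982, Vega), (3, 1989, Atlas), (3, 1989, Vega), (3, 1992, Atlas), (3, 1992, Vega), (38, 1980, Delta), (38, 1980, Orion), (38, 1980, Vega), (38, 1992, Delta), (38, 1992, Orion), (38, 1992, Vega), (38, 2004, Delta), (38, 2004, Orion), (38, 2004, Vega), (38, 2008, Delta), (38, 2008, Orion), (38, 2008, Vega), (38, 2021, Delta), (38, 2021, Orion), (38, 2021, Vega)}
(Studio ⋈ Movie) ⋈ Actor (natural join on role): {(3, 1982, Vega, 13, Ned), (3, 1989, Vega, 13, Ned), (3, 1992, Vega, 13, Ned), (38, 1980, Delta, 23, Fay), (38, 1980, Delta, 4, Yan), (38, 1980, Orion, 29, Dee), (38, 1980, Orion, 38, Cal), (38, 1980, Orion, 7, Gus), (38, 1980, Vega, 13, Ned), (38, 1992, Delta, 23, Fay), (38, 1992, Delta, 4, Yan), (38, 1992, Orion, 29, Dee), (38, 1992, Orion, 38, Cal), (38, 1992, Orion, 7, Gus), (38, 1992, Vega, 13, Ned), (38, 2004, Delta, 23, Fay), (38, 2004, Delta, 4, Yan), (38, 2004, Orion, 29, Dee), (38, 2004, Orion, 38, Cal), (38, 2004, Orion, 7, Gus), (38, 2004, Vega, 13, Ned), (38, 2008, Delta, 23, Fay), (38, 2008, Delta, 4, Yan), (38, 2008, Orion, 29, Dee), (38, 2008, Orion, 38, Cal), (38, 2008, Orion, 7, Gus), (38, 2008, Vega, 13, Ned), (38, 2021, Delta, 23, Fay), (38, 2021, Delta, 4, Yan), (38, 2021, Orion, 29, Dee), (38, 2021, Orion, 38, Cal), (38, 2021, Orion, 7, Gus), (38, 2021, Vega, 13, Ned)}
Selection year > 1982: {(3, 1989, Vega, 13, Ned), (3, 1992, Vega, 13, Ned), (38, 1992, Delta, 23, Fay), (38, 1992, Delta, 4, Yan), (38, 1992, Orion, 29, Dee), (38, 1992, Orion, 38, Cal), (38, 1992, Orion, 7, Gus), (38, 1992, Vega, 13, Ned), (38, 2004, Delta, 23, Fay), (38, 2004, Delta, 4, Yan), (38, 2004, Orion, 29, Dee), (38, 2004, Orion, 38, Cal), (38, 2004, Orion, 7, Gus), (38, 2004, Vega, 13, Ned), (38, 2008, Delta, 23, Fay), (38, 2008, Delta, 4, Yan), (38, 2008, Orion, 29, Dee), (38, 2008, Orion, 38, Cal), (38, 2008, Orion, 7, Gus), (38, 2008, Vega, 13, Ned), (38, 2021, Delta, 23, Fay), (38, 2021, Delta, 4, Yan), (38, 2021, Orion, 29, Dee), (38, 2021, Orion, 38, Cal), (38, 2021, Orion, 7, Gus), (38, 2021, Vega, 13, Ned)}
π[role]: project onto (role) (23 duplicate(s) eliminated) → {Delta, Orion, Vega}
Taking the union: {Alpha, Delta, Omega, Orion, Vega, Zephyr}

{Alpha, Delta, Omega, Orion, Vega, Zephyr}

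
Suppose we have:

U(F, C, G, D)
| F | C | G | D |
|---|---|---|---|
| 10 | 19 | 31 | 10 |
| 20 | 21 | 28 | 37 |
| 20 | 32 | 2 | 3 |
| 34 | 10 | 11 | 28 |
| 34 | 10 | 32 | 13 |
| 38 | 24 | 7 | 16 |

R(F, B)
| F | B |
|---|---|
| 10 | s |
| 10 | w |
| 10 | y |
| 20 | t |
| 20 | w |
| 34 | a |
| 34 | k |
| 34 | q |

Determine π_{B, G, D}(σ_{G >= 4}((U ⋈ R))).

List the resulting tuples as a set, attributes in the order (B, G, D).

{(a, 11, 28), (a, 32, 13), (k, 11, 28), (k, 32, 13), (q, 11, 28), (q, 32, 13), (s, 31, 10), (t, 28, 37), (w, 28, 37), (w, 31, 10), (y, 31, 10)}

U ⋈ R (natural join on F): {(10, 19, 31, 10, s), (10, 19, 31, 10, w), (10, 19, 31, 10, y), (20, 21, 28, 37, t), (20, 21, 28, 37, w), (20, 32, 2, 3, t), (20, 32, 2, 3, w), (34, 10, 11, 28, a), (34, 10, 11, 28, k), (34, 10, 11, 28, q), (34, 10, 32, 13, a), (34, 10, 32, 13, k), (34, 10, 32, 13, q)}
Selection G >= 4: {(10, 19, 31, 10, s), (10, 19, 31, 10, w), (10, 19, 31, 10, y), (20, 21, 28, 37, t), (20, 21, 28, 37, w), (34, 10, 11, 28, a), (34, 10, 11, 28, k), (34, 10, 11, 28, q), (34, 10, 32, 13, a), (34, 10, 32, 13, k), (34, 10, 32, 13, q)}
Projecting to B, G, D: {(a, 11, 28), (a, 32, 13), (k, 11, 28), (k, 32, 13), (q, 11, 28), (q, 32, 13), (s, 31, 10), (t, 28, 37), (w, 28, 37), (w, 31, 10), (y, 31, 10)}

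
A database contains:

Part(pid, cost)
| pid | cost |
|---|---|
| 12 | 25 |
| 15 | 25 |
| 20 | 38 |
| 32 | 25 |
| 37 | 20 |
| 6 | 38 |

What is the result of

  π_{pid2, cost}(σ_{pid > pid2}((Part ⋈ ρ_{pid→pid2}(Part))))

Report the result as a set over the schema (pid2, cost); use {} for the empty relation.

ρ[pid→pid2]: schema becomes (pid2, cost); tuples unchanged.
Part ⋈ ρ_{pid→pid2}(Part) (natural join on cost): {(12, 25, 12), (12, 25, 15), (12, 25, 32), (15, 25, 12), (15, 25, 15), (15, 25, 32), (20, 38, 20), (20, 38, 6), (32, 25, 12), (32, 25, 15), (32, 25, 32), (37, 20, 37), (6, 38, 20), (6, 38, 6)}
σ[pid > pid2]: keep tuples satisfying pid > pid2 → {(15, 25, 12), (20, 38, 6), (32, 25, 12), (32, 25, 15)}
Projecting to pid2, cost (1 duplicate(s) eliminated): {(12, 25), (15, 25), (6, 38)}

{(12, 25), (15, 25), (6, 38)}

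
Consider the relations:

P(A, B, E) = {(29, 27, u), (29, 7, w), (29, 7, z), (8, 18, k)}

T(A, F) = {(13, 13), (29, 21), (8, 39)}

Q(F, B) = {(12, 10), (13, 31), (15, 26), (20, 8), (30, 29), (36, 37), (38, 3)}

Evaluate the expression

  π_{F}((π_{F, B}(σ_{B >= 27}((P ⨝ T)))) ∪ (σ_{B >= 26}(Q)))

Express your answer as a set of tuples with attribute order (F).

Joining P and T on A yields {(29, 27, u, 21), (29, 7, w, 21), (29, 7, z, 21), (8, 18, k, 39)}.
Selection B >= 27: {(29, 27, u, 21)}
π_{F, B} gives {(21, 27)}.
Selection B >= 26: {(13, 31), (15, 26), (30, 29), (36, 37)}
Union: {(21, 27)} with {(13, 31), (15, 26), (30, 29), (36, 37)} → {(13, 31), (15, 26), (21, 27), (30, 29), (36, 37)}
π_{F} gives {13, 15, 21, 30, 36}.

{13, 15, 21, 30, 36}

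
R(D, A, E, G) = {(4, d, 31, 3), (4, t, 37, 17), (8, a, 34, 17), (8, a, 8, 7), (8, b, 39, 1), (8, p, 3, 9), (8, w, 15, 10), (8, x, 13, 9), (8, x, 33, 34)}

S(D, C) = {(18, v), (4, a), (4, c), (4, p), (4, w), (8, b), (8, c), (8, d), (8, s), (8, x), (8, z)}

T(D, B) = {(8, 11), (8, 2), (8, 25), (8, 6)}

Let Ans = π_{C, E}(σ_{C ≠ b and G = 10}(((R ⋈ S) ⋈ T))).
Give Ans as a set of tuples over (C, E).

{(c, 15), (d, 15), (s, 15), (x, 15), (z, 15)}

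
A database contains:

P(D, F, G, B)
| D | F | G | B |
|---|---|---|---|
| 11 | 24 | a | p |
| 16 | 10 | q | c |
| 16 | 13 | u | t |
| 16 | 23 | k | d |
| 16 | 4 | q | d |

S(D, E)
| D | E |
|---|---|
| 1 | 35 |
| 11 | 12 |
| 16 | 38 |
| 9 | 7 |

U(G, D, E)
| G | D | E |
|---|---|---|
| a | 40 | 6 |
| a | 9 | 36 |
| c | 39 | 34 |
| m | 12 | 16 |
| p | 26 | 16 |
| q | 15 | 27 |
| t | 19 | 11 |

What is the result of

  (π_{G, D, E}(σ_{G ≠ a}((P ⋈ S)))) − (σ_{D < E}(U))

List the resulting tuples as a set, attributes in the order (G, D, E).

{(k, 16, 38), (q, 16, 38), (u, 16, 38)}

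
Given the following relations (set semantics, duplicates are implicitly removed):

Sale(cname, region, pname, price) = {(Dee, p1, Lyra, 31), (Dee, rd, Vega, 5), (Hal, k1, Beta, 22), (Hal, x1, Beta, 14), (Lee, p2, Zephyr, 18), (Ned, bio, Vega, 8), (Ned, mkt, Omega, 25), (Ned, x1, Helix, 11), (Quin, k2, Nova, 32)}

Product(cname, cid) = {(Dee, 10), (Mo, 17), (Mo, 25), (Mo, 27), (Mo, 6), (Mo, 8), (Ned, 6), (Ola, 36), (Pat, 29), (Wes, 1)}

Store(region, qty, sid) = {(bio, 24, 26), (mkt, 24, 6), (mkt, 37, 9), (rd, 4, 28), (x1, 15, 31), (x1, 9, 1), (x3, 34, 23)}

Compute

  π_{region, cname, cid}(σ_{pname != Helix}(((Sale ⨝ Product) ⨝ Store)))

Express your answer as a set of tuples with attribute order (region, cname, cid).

{(bio, Ned, 6), (mkt, Ned, 6), (rd, Dee, 10)}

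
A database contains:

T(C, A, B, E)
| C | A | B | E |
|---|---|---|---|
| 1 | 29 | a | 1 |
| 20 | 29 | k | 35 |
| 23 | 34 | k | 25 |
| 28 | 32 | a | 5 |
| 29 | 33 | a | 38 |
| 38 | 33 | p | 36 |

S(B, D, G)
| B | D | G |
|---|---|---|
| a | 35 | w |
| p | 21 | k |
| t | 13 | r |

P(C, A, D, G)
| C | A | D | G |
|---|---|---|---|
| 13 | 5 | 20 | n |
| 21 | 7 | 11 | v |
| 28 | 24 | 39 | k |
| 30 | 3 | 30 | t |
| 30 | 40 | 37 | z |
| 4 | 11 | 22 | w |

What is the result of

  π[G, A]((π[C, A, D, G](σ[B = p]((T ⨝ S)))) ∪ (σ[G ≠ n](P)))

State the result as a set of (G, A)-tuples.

T ⋈ S (natural join on B): {(1, 29, a, 1, 35, w), (28, 32, a, 5, 35, w), (29, 33, a, 38, 35, w), (38, 33, p, 36, 21, k)}
Filtering on B = p leaves {(38, 33, p, 36, 21, k)}.
π[C, A, D, G]: project onto (C, A, D, G) → {(38, 33, 21, k)}
Filtering on G ≠ n leaves {(21, 7, 11, v), (28, 24, 39, k), (30, 3, 30, t), (30, 40, 37, z), (4, 11, 22, w)}.
Taking the union: {(21, 7, 11, v), (28, 24, 39, k), (30, 3, 30, t), (30, 40, 37, z), (38, 33, 21, k), (4, 11, 22, w)}
π[G, A]: project onto (G, A) → {(k, 24), (k, 33), (t, 3), (v, 7), (w, 11), (z, 40)}

{(k, 24), (k, 33), (t, 3), (v, 7), (w, 11), (z, 40)}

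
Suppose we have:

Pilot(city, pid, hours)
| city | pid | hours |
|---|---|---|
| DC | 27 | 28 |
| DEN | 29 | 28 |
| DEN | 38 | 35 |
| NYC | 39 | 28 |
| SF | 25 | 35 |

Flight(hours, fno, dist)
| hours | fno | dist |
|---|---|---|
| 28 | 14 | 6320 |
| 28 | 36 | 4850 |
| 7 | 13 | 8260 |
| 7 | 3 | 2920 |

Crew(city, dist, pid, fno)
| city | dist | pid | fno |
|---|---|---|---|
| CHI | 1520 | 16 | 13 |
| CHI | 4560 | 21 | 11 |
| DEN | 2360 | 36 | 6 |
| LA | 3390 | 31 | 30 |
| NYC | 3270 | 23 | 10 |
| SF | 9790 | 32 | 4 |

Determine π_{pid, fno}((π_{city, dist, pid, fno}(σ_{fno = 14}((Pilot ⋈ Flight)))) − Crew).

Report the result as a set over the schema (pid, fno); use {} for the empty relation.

{(27, 14), (29, 14), (39, 14)}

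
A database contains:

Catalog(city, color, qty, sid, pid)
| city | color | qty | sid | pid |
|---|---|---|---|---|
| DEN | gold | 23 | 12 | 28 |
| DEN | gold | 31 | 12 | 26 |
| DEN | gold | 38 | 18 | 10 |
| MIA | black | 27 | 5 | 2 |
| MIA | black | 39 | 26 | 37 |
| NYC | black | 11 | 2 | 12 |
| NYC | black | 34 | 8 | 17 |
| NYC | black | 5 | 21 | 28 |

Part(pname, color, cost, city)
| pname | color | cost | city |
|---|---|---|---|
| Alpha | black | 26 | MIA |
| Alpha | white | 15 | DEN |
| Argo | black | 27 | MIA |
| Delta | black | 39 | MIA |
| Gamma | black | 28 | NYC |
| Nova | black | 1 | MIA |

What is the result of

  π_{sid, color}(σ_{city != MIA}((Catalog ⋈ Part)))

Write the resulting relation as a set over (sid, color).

{(2, black), (21, black), (8, black)}

Natural join on city, color: {(MIA, black, 27, 5, 2, Alpha, 26), (MIA, black, 27, 5, 2, Argo, 27), (MIA, black, 27, 5, 2, Delta, 39), (MIA, black, 27, 5, 2, Nova, 1), (MIA, black, 39, 26, 37, Alpha, 26), (MIA, black, 39, 26, 37, Argo, 27), (MIA, black, 39, 26, 37, Delta, 39), (MIA, black, 39, 26, 37, Nova, 1), (NYC, black, 11, 2, 12, Gamma, 28), (NYC, black, 34, 8, 17, Gamma, 28), (NYC, black, 5, 21, 28, Gamma, 28)}
Filtering on city != MIA leaves {(NYC, black, 11, 2, 12, Gamma, 28), (NYC, black, 34, 8, 17, Gamma, 28), (NYC, black, 5, 21, 28, Gamma, 28)}.
π_{sid, color} gives {(2, black), (21, black), (8, black)}.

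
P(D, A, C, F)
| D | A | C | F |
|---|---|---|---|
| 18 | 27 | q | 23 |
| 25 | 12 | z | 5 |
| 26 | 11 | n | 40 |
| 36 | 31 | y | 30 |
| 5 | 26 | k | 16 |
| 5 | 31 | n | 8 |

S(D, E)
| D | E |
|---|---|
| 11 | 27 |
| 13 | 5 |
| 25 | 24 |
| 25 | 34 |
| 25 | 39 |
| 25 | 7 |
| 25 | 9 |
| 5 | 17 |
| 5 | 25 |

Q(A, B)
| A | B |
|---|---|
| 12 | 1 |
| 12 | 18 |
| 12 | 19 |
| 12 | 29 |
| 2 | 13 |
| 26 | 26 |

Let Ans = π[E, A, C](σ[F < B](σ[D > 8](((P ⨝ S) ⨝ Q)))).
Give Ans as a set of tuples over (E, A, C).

{(24, 12, z), (34, 12, z), (39, 12, z), (7, 12, z), (9, 12, z)}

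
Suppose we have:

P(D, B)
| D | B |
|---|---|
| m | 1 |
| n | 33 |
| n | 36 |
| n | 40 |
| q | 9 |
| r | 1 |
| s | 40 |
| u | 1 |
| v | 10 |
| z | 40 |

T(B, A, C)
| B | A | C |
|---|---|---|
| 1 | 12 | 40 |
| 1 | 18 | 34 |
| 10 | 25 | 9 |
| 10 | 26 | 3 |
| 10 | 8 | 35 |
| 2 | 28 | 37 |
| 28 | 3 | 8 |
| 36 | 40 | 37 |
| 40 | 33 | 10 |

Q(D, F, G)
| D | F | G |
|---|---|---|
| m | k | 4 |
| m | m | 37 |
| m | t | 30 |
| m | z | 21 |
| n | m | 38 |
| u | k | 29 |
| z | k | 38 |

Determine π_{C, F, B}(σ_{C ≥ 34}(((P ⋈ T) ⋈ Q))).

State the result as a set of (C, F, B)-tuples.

P ⋈ T (natural join on B): {(m, 1, 12, 40), (m, 1, 18, 34), (n, 36, 40, 37), (n, 40, 33, 10), (r, 1, 12, 40), (r, 1, 18, 34), (s, 40, 33, 10), (u, 1, 12, 40), (u, 1, 18, 34), (v, 10, 25, 9), (v, 10, 26, 3), (v, 10, 8, 35), (z, 40, 33, 10)}
(P ⋈ T) ⋈ Q (natural join on D): {(m, 1, 12, 40, k, 4), (m, 1, 12, 40, m, 37), (m, 1, 12, 40, t, 30), (m, 1, 12, 40, z, 21), (m, 1, 18, 34, k, 4), (m, 1, 18, 34, m, 37), (m, 1, 18, 34, t, 30), (m, 1, 18, 34, z, 21), (n, 36, 40, 37, m, 38), (n, 40, 33, 10, m, 38), (u, 1, 12, 40, k, 29), (u, 1, 18, 34, k, 29), (z, 40, 33, 10, k, 38)}
Filtering on C ≥ 34 leaves {(m, 1, 12, 40, k, 4), (m, 1, 12, 40, m, 37), (m, 1, 12, 40, t, 30), (m, 1, 12, 40, z, 21), (m, 1, 18, 34, k, 4), (m, 1, 18, 34, m, 37), (m, 1, 18, 34, t, 30), (m, 1, 18, 34, z, 21), (n, 36, 40, 37, m, 38), (u, 1, 12, 40, k, 29), (u, 1, 18, 34, k, 29)}.
π[C, F, B]: project onto (C, F, B) (2 duplicate(s) eliminated) → {(34, k, 1), (34, m, 1), (34, t, 1), (34, z, 1), (37, m, 36), (40, k, 1), (40, m, 1), (40, t, 1), (40, z, 1)}

{(34, k, 1), (34, m, 1), (34, t, 1), (34, z, 1), (37, m, 36), (40, k, 1), (40, m, 1), (40, t, 1), (40, z, 1)}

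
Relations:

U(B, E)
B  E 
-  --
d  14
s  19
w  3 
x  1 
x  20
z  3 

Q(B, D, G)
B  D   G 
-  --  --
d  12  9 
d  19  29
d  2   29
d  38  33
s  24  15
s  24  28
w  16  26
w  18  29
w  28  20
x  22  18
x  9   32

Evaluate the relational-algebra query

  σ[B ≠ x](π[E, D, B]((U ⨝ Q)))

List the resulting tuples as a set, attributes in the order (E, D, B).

{(14, 12, d), (14, 19, d), (14, 2, d), (14, 38, d), (19, 24, s), (3, 16, w), (3, 18, w), (3, 28, w)}

Joining U and Q on B yields {(d, 14, 12, 9), (d, 14, 19, 29), (d, 14, 2, 29), (d, 14, 38, 33), (s, 19, 24, 15), (s, 19, 24, 28), (w, 3, 16, 26), (w, 3, 18, 29), (w, 3, 28, 20), (x, 1, 22, 18), (x, 1, 9, 32), (x, 20, 22, 18), (x, 20, 9, 32)}.
Keep only column(s) E, D, B (1 duplicate(s) eliminated): {(1, 22, x), (1, 9, x), (14, 12, d), (14, 19, d), (14, 2, d), (14, 38, d), (19, 24, s), (20, 22, x), (20, 9, x), (3, 16, w), (3, 18, w), (3, 28, w)}
Selection B ≠ x: {(14, 12, d), (14, 19, d), (14, 2, d), (14, 38, d), (19, 24, s), (3, 16, w), (3, 18, w), (3, 28, w)}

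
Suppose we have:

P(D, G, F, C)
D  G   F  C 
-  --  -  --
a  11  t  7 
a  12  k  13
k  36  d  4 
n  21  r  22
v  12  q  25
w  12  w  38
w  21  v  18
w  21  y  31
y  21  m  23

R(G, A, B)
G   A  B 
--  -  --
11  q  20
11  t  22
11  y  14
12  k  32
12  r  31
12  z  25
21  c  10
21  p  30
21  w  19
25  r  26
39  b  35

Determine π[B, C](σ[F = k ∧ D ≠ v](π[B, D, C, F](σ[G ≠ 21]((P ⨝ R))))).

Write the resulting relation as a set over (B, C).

{(25, 13), (31, 13), (32, 13)}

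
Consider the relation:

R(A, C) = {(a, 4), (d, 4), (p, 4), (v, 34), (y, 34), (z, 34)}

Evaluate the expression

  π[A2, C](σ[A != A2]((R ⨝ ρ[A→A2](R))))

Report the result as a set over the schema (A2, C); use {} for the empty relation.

ρ[A→A2]: schema becomes (A2, C); tuples unchanged.
R ⋈ ρ[A→A2](R) (natural join on C): {(a, 4, a), (a, 4, d), (a, 4, p), (d, 4, a), (d, 4, d), (d, 4, p), (p, 4, a), (p, 4, d), (p, 4, p), (v, 34, v), (v, 34, y), (v, 34, z), (y, 34, v), (y, 34, y), (y, 34, z), (z, 34, v), (z, 34, y), (z, 34, z)}
σ[A != A2]: keep tuples satisfying A != A2 → {(a, 4, d), (a, 4, p), (d, 4, a), (d, 4, p), (p, 4, a), (p, 4, d), (v, 34, y), (v, 34, z), (y, 34, v), (y, 34, z), (z, 34, v), (z, 34, y)}
Keep only column(s) A2, C (6 duplicate(s) eliminated): {(a, 4), (d, 4), (p, 4), (v, 34), (y, 34), (z, 34)}

{(a, 4), (d, 4), (p, 4), (v, 34), (y, 34), (z, 34)}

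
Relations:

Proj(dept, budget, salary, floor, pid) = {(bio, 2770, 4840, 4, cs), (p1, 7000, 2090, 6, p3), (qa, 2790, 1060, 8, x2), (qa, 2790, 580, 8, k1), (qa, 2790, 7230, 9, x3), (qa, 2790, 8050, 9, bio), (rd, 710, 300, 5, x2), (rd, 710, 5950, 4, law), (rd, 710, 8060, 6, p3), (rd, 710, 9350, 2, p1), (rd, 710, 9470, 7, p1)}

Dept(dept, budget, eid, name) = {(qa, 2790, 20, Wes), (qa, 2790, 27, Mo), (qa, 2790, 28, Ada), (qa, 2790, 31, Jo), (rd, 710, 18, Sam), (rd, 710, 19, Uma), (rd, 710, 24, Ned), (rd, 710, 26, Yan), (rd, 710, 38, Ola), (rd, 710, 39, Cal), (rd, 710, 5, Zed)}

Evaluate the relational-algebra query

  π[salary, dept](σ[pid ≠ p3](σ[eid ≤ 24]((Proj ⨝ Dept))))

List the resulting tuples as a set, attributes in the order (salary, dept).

{(1060, qa), (300, rd), (580, qa), (5950, rd), (7230, qa), (8050, qa), (9350, rd), (9470, rd)}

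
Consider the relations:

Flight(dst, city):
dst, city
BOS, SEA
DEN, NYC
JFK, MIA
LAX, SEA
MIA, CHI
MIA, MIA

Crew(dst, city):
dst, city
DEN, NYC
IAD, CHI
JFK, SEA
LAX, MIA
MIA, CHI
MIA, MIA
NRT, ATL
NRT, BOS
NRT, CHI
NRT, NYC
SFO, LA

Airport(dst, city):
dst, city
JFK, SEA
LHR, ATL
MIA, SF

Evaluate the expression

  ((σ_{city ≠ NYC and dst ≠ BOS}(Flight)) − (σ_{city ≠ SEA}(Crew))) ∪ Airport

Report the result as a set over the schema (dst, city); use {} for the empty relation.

Apply σ_{city ≠ NYC and dst ≠ BOS}; surviving tuples: {(JFK, MIA), (LAX, SEA), (MIA, CHI), (MIA, MIA)}
Apply σ_{city ≠ SEA}; surviving tuples: {(DEN, NYC), (IAD, CHI), (LAX, MIA), (MIA, CHI), (MIA, MIA), (NRT, ATL), (NRT, BOS), (NRT, CHI), (NRT, NYC), (SFO, LA)}
Taking the difference: {(JFK, MIA), (LAX, SEA)}
Taking the union: {(JFK, MIA), (JFK, SEA), (LAX, SEA), (LHR, ATL), (MIA, SF)}

{(JFK, MIA), (JFK, SEA), (LAX, SEA), (LHR, ATL), (MIA, SF)}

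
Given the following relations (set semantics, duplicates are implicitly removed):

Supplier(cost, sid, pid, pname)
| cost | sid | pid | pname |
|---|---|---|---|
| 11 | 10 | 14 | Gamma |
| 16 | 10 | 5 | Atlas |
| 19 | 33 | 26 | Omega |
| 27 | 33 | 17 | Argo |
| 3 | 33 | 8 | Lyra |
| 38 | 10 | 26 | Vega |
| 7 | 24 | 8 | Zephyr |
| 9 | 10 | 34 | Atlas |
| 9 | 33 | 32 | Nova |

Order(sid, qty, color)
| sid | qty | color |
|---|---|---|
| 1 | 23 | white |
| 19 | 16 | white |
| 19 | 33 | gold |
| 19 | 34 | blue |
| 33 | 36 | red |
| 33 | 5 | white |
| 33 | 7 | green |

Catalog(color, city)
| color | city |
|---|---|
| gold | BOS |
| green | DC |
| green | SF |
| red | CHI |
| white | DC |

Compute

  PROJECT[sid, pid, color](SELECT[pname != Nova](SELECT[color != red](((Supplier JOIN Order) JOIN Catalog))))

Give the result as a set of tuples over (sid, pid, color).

{(33, 17, green), (33, 17, white), (33, 26, green), (33, 26, white), (33, 8, green), (33, 8, white)}

Natural join on sid: {(19, 33, 26, Omega, 36, red), (19, 33, 26, Omega, 5, white), (19, 33, 26, Omega, 7, green), (27, 33, 17, Argo, 36, red), (27, 33, 17, Argo, 5, white), (27, 33, 17, Argo, 7, green), (3, 33, 8, Lyra, 36, red), (3, 33, 8, Lyra, 5, white), (3, 33, 8, Lyra, 7, green), (9, 33, 32, Nova, 36, red), (9, 33, 32, Nova, 5, white), (9, 33, 32, Nova, 7, green)}
Natural join on color: {(19, 33, 26, Omega, 36, red, CHI), (19, 33, 26, Omega, 5, white, DC), (19, 33, 26, Omega, 7, green, DC), (19, 33, 26, Omega, 7, green, SF), (27, 33, 17, Argo, 36, red, CHI), (27, 33, 17, Argo, 5, white, DC), (27, 33, 17, Argo, 7, green, DC), (27, 33, 17, Argo, 7, green, SF), (3, 33, 8, Lyra, 36, red, CHI), (3, 33, 8, Lyra, 5, white, DC), (3, 33, 8, Lyra, 7, green, DC), (3, 33, 8, Lyra, 7, green, SF), (9, 33, 32, Nova, 36, red, CHI), (9, 33, 32, Nova, 5, white, DC), (9, 33, 32, Nova, 7, green, DC), (9, 33, 32, Nova, 7, green, SF)}
Filtering on color != red leaves {(19, 33, 26, Omega, 5, white, DC), (19, 33, 26, Omega, 7, green, DC), (19, 33, 26, Omega, 7, green, SF), (27, 33, 17, Argo, 5, white, DC), (27, 33, 17, Argo, 7, green, DC), (27, 33, 17, Argo, 7, green, SF), (3, 33, 8, Lyra, 5, white, DC), (3, 33, 8, Lyra, 7, green, DC), (3, 33, 8, Lyra, 7, green, SF), (9, 33, 32, Nova, 5, white, DC), (9, 33, 32, Nova, 7, green, DC), (9, 33, 32, Nova, 7, green, SF)}.
Filtering on pname != Nova leaves {(19, 33, 26, Omega, 5, white, DC), (19, 33, 26, Omega, 7, green, DC), (19, 33, 26, Omega, 7, green, SF), (27, 33, 17, Argo, 5, white, DC), (27, 33, 17, Argo, 7, green, DC), (27, 33, 17, Argo, 7, green, SF), (3, 33, 8, Lyra, 5, white, DC), (3, 33, 8, Lyra, 7, green, DC), (3, 33, 8, Lyra, 7, green, SF)}.
π_{sid, pid, color} gives {(33, 17, green), (33, 17, white), (33, 26, green), (33, 26, white), (33, 8, green), (33, 8, white)} (3 duplicate(s) eliminated).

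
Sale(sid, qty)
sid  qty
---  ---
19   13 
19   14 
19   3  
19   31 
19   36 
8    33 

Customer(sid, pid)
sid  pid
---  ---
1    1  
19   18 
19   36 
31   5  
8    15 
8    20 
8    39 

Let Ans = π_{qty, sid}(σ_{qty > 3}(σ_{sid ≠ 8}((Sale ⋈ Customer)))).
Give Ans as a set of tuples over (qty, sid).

{(13, 19), (14, 19), (31, 19), (36, 19)}

Joining Sale and Customer on sid yields {(19, 13, 18), (19, 13, 36), (19, 14, 18), (19, 14, 36), (19, 3, 18), (19, 3, 36), (19, 31, 18), (19, 31, 36), (19, 36, 18), (19, 36, 36), (8, 33, 15), (8, 33, 20), (8, 33, 39)}.
Filtering on sid ≠ 8 leaves {(19, 13, 18), (19, 13, 36), (19, 14, 18), (19, 14, 36), (19, 3, 18), (19, 3, 36), (19, 31, 18), (19, 31, 36), (19, 36, 18), (19, 36, 36)}.
Filtering on qty > 3 leaves {(19, 13, 18), (19, 13, 36), (19, 14, 18), (19, 14, 36), (19, 31, 18), (19, 31, 36), (19, 36, 18), (19, 36, 36)}.
π[qty, sid]: project onto (qty, sid) (4 duplicate(s) eliminated) → {(13, 19), (14, 19), (31, 19), (36, 19)}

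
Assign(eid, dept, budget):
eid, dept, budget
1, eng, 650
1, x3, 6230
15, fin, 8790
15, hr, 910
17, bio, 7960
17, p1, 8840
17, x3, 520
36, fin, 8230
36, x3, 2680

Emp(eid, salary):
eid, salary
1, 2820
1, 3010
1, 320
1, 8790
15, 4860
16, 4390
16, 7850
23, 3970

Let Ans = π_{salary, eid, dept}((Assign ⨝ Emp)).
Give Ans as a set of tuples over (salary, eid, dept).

Assign ⋈ Emp (natural join on eid): {(1, eng, 650, 2820), (1, eng, 650, 3010), (1, eng, 650, 320), (1, eng, 650, 8790), (1, x3, 6230, 2820), (1, x3, 6230, 3010), (1, x3, 6230, 320), (1, x3, 6230, 8790), (15, fin, 8790, 4860), (15, hr, 910, 4860)}
Keep only column(s) salary, eid, dept: {(2820, 1, eng), (2820, 1, x3), (3010, 1, eng), (3010, 1, x3), (320, 1, eng), (320, 1, x3), (4860, 15, fin), (4860, 15, hr), (8790, 1, eng), (8790, 1, x3)}

{(2820, 1, eng), (2820, 1, x3), (3010, 1, eng), (3010, 1, x3), (320, 1, eng), (320, 1, x3), (4860, 15, fin), (4860, 15, hr), (8790, 1, eng), (8790, 1, x3)}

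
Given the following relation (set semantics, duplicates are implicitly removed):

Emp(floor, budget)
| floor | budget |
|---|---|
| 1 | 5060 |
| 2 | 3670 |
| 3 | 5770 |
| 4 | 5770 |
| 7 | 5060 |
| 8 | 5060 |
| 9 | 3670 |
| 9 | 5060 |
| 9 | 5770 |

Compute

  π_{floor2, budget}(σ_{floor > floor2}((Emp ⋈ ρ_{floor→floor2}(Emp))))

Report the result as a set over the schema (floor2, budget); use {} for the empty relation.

{(1, 5060), (2, 3670), (3, 5770), (4, 5770), (7, 5060), (8, 5060)}

ρ[floor→floor2]: schema becomes (floor2, budget); tuples unchanged.
Emp ⋈ ρ_{floor→floor2}(Emp) (natural join on budget): {(1, 5060, 1), (1, 5060, 7), (1, 5060, 8), (1, 5060, 9), (2, 3670, 2), (2, 3670, 9), (3, 5770, 3), (3, 5770, 4), (3, 5770, 9), (4, 5770, 3), (4, 5770, 4), (4, 5770, 9), (7, 5060, 1), (7, 5060, 7), (7, 5060, 8), (7, 5060, 9), (8, 5060, 1), (8, 5060, 7), (8, 5060, 8), (8, 5060, 9), (9, 3670, 2), (9, 3670, 9), (9, 5060, 1), (9, 5060, 7), (9, 5060, 8), (9, 5060, 9), (9, 5770, 3), (9, 5770, 4), (9, 5770, 9)}
Selection floor > floor2: {(4, 5770, 3), (7, 5060, 1), (8, 5060, 1), (8, 5060, 7), (9, 3670, 2), (9, 5060, 1), (9, 5060, 7), (9, 5060, 8), (9, 5770, 3), (9, 5770, 4)}
π_{floor2, budget} gives {(1, 5060), (2, 3670), (3, 5770), (4, 5770), (7, 5060), (8, 5060)} (4 duplicate(s) eliminated).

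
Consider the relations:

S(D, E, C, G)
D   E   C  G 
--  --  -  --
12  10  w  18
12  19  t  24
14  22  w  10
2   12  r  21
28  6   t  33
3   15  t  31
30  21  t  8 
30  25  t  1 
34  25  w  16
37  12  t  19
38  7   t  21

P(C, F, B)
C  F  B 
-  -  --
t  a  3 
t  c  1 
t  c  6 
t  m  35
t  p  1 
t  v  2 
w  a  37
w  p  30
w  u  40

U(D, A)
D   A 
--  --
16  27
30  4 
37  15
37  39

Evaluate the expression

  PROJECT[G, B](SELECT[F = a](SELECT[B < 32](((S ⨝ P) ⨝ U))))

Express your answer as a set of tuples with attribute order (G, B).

S ⋈ P (natural join on C): {(12, 10, w, 18, a, 37), (12, 10, w, 18, p, 30), (12, 10, w, 18, u, 40), (12, 19, t, 24, a, 3), (12, 19, t, 24, c, 1), (12, 19, t, 24, c, 6), (12, 19, t, 24, m, 35), (12, 19, t, 24, p, 1), (12, 19, t, 24, v, 2), (14, 22, w, 10, a, 37), (14, 22, w, 10, p, 30), (14, 22, w, 10, u, 40), (28, 6, t, 33, a, 3), (28, 6, t, 33, c, 1), (28, 6, t, 33, c, 6), (28, 6, t, 33, m, 35), (28, 6, t, 33, p, 1), (28, 6, t, 33, v, 2), (3, 15, t, 31, a, 3), (3, 15, t, 31, c, 1), (3, 15, t, 31, c, 6), (3, 15, t, 31, m, 35), (3, 15, t, 31, p, 1), (3, 15, t, 31, v, 2), (30, 21, t, 8, a, 3), (30, 21, t, 8, c, 1), (30, 21, t, 8, c, 6), (30, 21, t, 8, m, 35), (30, 21, t, 8, p, 1), (30, 21, t, 8, v, 2), (30, 25, t, 1, a, 3), (30, 25, t, 1, c, 1), (30, 25, t, 1, c, 6), (30, 25, t, 1, m, 35), (30, 25, t, 1, p, 1), (30, 25, t, 1, v, 2), (34, 25, w, 16, a, 37), (34, 25, w, 16, p, 30), (34, 25, w, 16, u, 40), (37, 12, t, 19, a, 3), (37, 12, t, 19, c, 1), (37, 12, t, 19, c, 6), (37, 12, t, 19, m, 35), (37, 12, t, 19, p, 1), (37, 12, t, 19, v, 2), (38, 7, t, 21, a, 3), (38, 7, t, 21, c, 1), (38, 7, t, 21, c, 6), (38, 7, t, 21, m, 35), (38, 7, t, 21, p, 1), (38, 7, t, 21, v, 2)}
(S ⨝ P) ⋈ U (natural join on D): {(30, 21, t, 8, a, 3, 4), (30, 21, t, 8, c, 1, 4), (30, 21, t, 8, c, 6, 4), (30, 21, t, 8, m, 35, 4), (30, 21, t, 8, p, 1, 4), (30, 21, t, 8, v, 2, 4), (30, 25, t, 1, a, 3, 4), (30, 25, t, 1, c, 1, 4), (30, 25, t, 1, c, 6, 4), (30, 25, t, 1, m, 35, 4), (30, 25, t, 1, p, 1, 4), (30, 25, t, 1, v, 2, 4), (37, 12, t, 19, a, 3, 15), (37, 12, t, 19, a, 3, 39), (37, 12, t, 19, c, 1, 15), (37, 12, t, 19, c, 1, 39), (37, 12, t, 19, c, 6, 15), (37, 12, t, 19, c, 6, 39), (37, 12, t, 19, m, 35, 15), (37, 12, t, 19, m, 35, 39), (37, 12, t, 19, p, 1, 15), (37, 12, t, 19, p, 1, 39), (37, 12, t, 19, v, 2, 15), (37, 12, t, 19, v, 2, 39)}
Selection B < 32: {(30, 21, t, 8, a, 3, 4), (30, 21, t, 8, c, 1, 4), (30, 21, t, 8, c, 6, 4), (30, 21, t, 8, p, 1, 4), (30, 21, t, 8, v, 2, 4), (30, 25, t, 1, a, 3, 4), (30, 25, t, 1, c, 1, 4), (30, 25, t, 1, c, 6, 4), (30, 25, t, 1, p, 1, 4), (30, 25, t, 1, v, 2, 4), (37, 12, t, 19, a, 3, 15), (37, 12, t, 19, a, 3, 39), (37, 12, t, 19, c, 1, 15), (37, 12, t, 19, c, 1, 39), (37, 12, t, 19, c, 6, 15), (37, 12, t, 19, c, 6, 39), (37, 12, t, 19, p, 1, 15), (37, 12, t, 19, p, 1, 39), (37, 12, t, 19, v, 2, 15), (37, 12, t, 19, v, 2, 39)}
Selection F = a: {(30, 21, t, 8, a, 3, 4), (30, 25, t, 1, a, 3, 4), (37, 12, t, 19, a, 3, 15), (37, 12, t, 19, a, 3, 39)}
π[G, B]: project onto (G, B) (1 duplicate(s) eliminated) → {(1, 3), (19, 3), (8, 3)}

{(1, 3), (19, 3), (8, 3)}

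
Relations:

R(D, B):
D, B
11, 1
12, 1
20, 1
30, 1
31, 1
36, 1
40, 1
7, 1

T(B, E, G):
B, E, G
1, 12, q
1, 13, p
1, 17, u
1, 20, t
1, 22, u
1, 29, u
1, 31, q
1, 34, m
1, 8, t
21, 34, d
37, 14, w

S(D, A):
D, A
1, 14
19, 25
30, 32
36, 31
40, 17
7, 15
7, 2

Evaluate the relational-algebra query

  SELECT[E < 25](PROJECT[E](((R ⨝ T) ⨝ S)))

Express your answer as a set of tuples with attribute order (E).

{12, 13, 17, 20, 22, 8}

Natural join on B: {(11, 1, 12, q), (11, 1, 13, p), (11, 1, 17, u), (11, 1, 20, t), (11, 1, 22, u), (11, 1, 29, u), (11, 1, 31, q), (11, 1, 34, m), (11, 1, 8, t), (12, 1, 12, q), (12, 1, 13, p), (12, 1, 17, u), (12, 1, 20, t), (12, 1, 22, u), (12, 1, 29, u), (12, 1, 31, q), (12, 1, 34, m), (12, 1, 8, t), (20, 1, 12, q), (20, 1, 13, p), (20, 1, 17, u), (20, 1, 20, t), (20, 1, 22, u), (20, 1, 29, u), (20, 1, 31, q), (20, 1, 34, m), (20, 1, 8, t), (30, 1, 12, q), (30, 1, 13, p), (30, 1, 17, u), (30, 1, 20, t), (30, 1, 22, u), (30, 1, 29, u), (30, 1, 31, q), (30, 1, 34, m), (30, 1, 8, t), (31, 1, 12, q), (31, 1, 13, p), (31, 1, 17, u), (31, 1, 20, t), (31, 1, 22, u), (31, 1, 29, u), (31, 1, 31, q), (31, 1, 34, m), (31, 1, 8, t), (36, 1, 12, q), (36, 1, 13, p), (36, 1, 17, u), (36, 1, 20, t), (36, 1, 22, u), (36, 1, 29, u), (36, 1, 31, q), (36, 1, 34, m), (36, 1, 8, t), (40, 1, 12, q), (40, 1, 13, p), (40, 1, 17, u), (40, 1, 20, t), (40, 1, 22, u), (40, 1, 29, u), (40, 1, 31, q), (40, 1, 34, m), (40, 1, 8, t), (7, 1, 12, q), (7, 1, 13, p), (7, 1, 17, u), (7, 1, 20, t), (7, 1, 22, u), (7, 1, 29, u), (7, 1, 31, q), (7, 1, 34, m), (7, 1, 8, t)}
Natural join on D: {(30, 1, 12, q, 32), (30, 1, 13, p, 32), (30, 1, 17, u, 32), (30, 1, 20, t, 32), (30, 1, 22, u, 32), (30, 1, 29, u, 32), (30, 1, 31, q, 32), (30, 1, 34, m, 32), (30, 1, 8, t, 32), (36, 1, 12, q, 31), (36, 1, 13, p, 31), (36, 1, 17, u, 31), (36, 1, 20, t, 31), (36, 1, 22, u, 31), (36, 1, 29, u, 31), (36, 1, 31, q, 31), (36, 1, 34, m, 31), (36, 1, 8, t, 31), (40, 1, 12, q, 17), (40, 1, 13, p, 17), (40, 1, 17, u, 17), (40, 1, 20, t, 17), (40, 1, 22, u, 17), (40, 1, 29, u, 17), (40, 1, 31, q, 17), (40, 1, 34, m, 17), (40, 1, 8, t, 17), (7, 1, 12, q, 15), (7, 1, 12, q, 2), (7, 1, 13, p, 15), (7, 1, 13, p, 2), (7, 1, 17, u, 15), (7, 1, 17, u, 2), (7, 1, 20, t, 15), (7, 1, 20, t, 2), (7, 1, 22, u, 15), (7, 1, 22, u, 2), (7, 1, 29, u, 15), (7, 1, 29, u, 2), (7, 1, 31, q, 15), (7, 1, 31, q, 2), (7, 1, 34, m, 15), (7, 1, 34, m, 2), (7, 1, 8, t, 15), (7, 1, 8, t, 2)}
Keep only column(s) E (36 duplicate(s) eliminated): {12, 13, 17, 20, 22, 29, 31, 34, 8}
Filtering on E < 25 leaves {12, 13, 17, 20, 22, 8}.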